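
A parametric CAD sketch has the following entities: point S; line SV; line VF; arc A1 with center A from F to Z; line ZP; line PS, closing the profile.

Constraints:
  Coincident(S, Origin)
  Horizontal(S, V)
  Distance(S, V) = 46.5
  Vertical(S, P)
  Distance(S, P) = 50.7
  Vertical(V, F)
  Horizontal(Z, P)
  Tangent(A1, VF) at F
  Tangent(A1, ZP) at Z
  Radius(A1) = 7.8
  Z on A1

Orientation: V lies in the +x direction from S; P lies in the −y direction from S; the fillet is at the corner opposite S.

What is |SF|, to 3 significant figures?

63.3

The virtual corner opposite S is at (46.5, -50.7). Tangency of A1 to VF means the radius AF is perpendicular to VF and A1 meets ZP tangentially, so AZ is at right angles to ZP, with radius 7.8, so the center A sits 7.8 in from both sides at A = (38.7, -42.9). That places the tangent points at F = (46.5, -42.9) on VF and Z = (38.7, -50.7) on ZP. Then |SF| = |F − S| = 63.3.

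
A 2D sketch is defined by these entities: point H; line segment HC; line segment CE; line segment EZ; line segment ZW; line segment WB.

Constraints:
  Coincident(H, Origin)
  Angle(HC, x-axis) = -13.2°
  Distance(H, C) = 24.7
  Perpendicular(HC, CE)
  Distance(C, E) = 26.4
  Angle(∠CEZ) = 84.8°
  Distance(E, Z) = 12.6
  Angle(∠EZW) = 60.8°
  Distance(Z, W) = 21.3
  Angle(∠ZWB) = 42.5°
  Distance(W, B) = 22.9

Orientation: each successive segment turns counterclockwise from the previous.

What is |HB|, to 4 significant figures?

40.90

∠EZW = 60.8° gives ZW at -68.80° from the x-axis; with |ZW| = 21.3, W = (25.30, 1.957). ∠ZWB = 42.5° gives WB at 68.70° from the x-axis; with |WB| = 22.9, B = (33.62, 23.29). Then |HB| = |B − H| = 40.90.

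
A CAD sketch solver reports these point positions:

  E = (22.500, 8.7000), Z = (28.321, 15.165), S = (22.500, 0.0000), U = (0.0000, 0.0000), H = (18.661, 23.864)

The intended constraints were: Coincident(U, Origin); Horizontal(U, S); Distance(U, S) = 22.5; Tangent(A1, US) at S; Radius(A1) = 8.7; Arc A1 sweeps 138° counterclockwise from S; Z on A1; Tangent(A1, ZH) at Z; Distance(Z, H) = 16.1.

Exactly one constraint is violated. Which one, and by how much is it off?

Distance(Z, H) = 16.1 — off by 3.10.

U = (0.00, 0.00) ✓; U.y = 0.00, S.y = 0.00 ✓; |US| = 22.50 ✓; ∠(ES, SU) = 90.00° ✓; |ES| = 8.700 ✓; bearing(E→Z) − bearing(E→S) = 138.0° ✓; |EZ| = 8.699 ✓; ∠(EZ, ZH) = 90.00° ✓; |ZH| = 13.00 ✗.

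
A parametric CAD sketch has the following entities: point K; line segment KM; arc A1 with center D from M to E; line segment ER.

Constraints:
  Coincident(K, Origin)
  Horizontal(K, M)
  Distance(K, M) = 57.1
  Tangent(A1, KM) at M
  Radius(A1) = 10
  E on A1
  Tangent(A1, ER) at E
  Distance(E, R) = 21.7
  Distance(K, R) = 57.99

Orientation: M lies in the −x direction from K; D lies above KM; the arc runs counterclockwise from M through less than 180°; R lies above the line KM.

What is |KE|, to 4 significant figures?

48.27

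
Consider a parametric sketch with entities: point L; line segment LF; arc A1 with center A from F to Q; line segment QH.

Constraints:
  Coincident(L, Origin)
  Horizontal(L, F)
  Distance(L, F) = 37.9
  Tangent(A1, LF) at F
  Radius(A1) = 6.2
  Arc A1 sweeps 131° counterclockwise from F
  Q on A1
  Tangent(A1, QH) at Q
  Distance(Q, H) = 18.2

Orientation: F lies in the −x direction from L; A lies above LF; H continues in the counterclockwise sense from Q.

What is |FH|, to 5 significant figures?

25.077

L is at the origin; LF is horizontal with |LF| = 37.9 and F on the −x side, so F = (-37.900, 0.0000). Tangency of A1 to LF means the radius AF is perpendicular to LF, so A = F + (0, 6.2) = (-37.900, 6.2000). On A1, F sits at bearing -90° from A; a 131° counterclockwise sweep puts Q at bearing 41°, so Q = A + 6.2·(cos 41°, sin 41°) = (-33.221, 10.268). A1 meets QH tangentially, so AQ is at right angles to QH, so QH runs along (−sin 41°, cos 41°); with |QH| = 18.2, H = (-45.161, 24.003). Then |FH| = |H − F| = 25.077.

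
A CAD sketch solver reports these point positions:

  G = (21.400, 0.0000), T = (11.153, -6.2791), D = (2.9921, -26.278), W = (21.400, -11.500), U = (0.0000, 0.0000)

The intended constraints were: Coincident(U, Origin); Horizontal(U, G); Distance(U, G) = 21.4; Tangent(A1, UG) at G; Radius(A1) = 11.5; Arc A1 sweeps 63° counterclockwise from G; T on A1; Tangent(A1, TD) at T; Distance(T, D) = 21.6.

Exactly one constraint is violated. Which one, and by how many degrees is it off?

Tangent(A1, TD) at T — off by 4.80°.

U = (0.00, 0.00) ✓; U.y = 0.00, G.y = 0.00 ✓; |UG| = 21.40 ✓; ∠(WG, GU) = 90.00° ✓; |WG| = 11.50 ✓; bearing(W→T) − bearing(W→G) = 63.00° ✓; |WT| = 11.50 ✓; ∠(WT, TD) = 85.20° ✗; |TD| = 21.60 ✓.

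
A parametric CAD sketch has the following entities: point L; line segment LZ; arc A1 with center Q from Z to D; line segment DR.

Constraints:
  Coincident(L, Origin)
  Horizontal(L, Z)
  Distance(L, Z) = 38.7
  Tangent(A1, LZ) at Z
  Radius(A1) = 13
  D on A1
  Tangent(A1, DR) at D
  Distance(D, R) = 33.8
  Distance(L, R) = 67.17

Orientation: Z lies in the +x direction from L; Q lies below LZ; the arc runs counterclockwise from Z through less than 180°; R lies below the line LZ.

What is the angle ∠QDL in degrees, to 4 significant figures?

110.3°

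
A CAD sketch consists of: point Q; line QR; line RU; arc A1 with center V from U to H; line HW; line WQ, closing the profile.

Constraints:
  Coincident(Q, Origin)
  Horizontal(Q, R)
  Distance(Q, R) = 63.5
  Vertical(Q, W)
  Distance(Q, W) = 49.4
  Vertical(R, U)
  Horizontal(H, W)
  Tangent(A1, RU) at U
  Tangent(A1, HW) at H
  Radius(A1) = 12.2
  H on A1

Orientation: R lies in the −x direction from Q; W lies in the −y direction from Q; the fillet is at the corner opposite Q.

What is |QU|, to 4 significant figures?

73.59

The virtual corner opposite Q is at (-63.50, -49.40). The tangent condition forces VU to be normal to RU and A1 meets HW tangentially, so VH is at right angles to HW, with radius 12.2, so the center V sits 12.2 in from both sides at V = (-51.30, -37.20). That places the tangent points at U = (-63.50, -37.20) on RU and H = (-51.30, -49.40) on HW. Then |QU| = |U − Q| = 73.59.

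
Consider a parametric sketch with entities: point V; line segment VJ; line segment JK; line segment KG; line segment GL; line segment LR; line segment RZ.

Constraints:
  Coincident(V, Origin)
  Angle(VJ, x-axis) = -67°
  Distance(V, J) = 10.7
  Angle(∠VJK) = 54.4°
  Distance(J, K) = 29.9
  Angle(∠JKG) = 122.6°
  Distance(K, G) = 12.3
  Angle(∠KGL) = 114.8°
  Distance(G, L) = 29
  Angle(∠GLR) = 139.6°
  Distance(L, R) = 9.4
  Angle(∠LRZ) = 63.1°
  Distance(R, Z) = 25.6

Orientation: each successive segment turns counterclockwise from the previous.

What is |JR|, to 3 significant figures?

39.4

V is at the origin; VJ runs at -67.0° with length 10.7, so J = (4.18, -9.85). ∠VJK = 54.4° gives JK at 58.6° from the x-axis; with |JK| = 29.9, K = (19.8, 15.7). ∠JKG = 122.6° gives KG at 116° from the x-axis; with |KG| = 12.3, G = (14.4, 26.7). ∠KGL = 114.8° gives GL at -179° from the x-axis; with |GL| = 29.0, L = (-14.6, 26.1). ∠GLR = 139.6° gives LR at -138° from the x-axis; with |LR| = 9.4, R = (-21.7, 19.9). Then |JR| = |R − J| = 39.4.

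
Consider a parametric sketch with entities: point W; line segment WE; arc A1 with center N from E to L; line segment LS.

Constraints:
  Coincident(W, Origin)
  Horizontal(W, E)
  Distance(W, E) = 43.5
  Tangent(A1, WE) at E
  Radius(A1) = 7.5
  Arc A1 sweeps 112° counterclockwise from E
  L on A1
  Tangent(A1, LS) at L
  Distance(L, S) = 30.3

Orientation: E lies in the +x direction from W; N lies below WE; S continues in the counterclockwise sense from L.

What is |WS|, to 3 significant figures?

61.4

W is at the origin; W and E share the same y with |WE| = 43.5 and E on the +x side, so E = (43.5, 0.00). The tangent condition forces NE to be normal to WE, so N = E + (0, -7.5) = (43.5, -7.50). On A1, E sits at bearing 90° from N; a 112° counterclockwise sweep puts L at bearing 202°, so L = N + 7.5·(cos 202°, sin 202°) = (36.5, -10.3). Tangency of A1 to LS means the radius NL is perpendicular to LS, so LS runs along (−sin 202°, cos 202°); with |LS| = 30.3, S = (47.9, -38.4). Then |WS| = |S − W| = 61.4.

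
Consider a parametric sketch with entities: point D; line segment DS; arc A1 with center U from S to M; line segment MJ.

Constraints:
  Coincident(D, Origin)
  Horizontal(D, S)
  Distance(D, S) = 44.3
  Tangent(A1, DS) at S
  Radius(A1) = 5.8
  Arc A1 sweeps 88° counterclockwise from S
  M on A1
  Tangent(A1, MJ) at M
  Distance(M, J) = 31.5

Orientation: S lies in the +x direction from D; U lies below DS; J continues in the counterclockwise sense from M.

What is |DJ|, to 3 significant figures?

52.7

D is at the origin; DS is horizontal with |DS| = 44.3 and S on the +x side, so S = (44.3, 0.00). Since A1 is tangent to DS there, US ⟂ DS, so U = S + (0, -5.8) = (44.3, -5.80). On A1, S sits at bearing 90° from U; an 88° counterclockwise sweep puts M at bearing 178°, so M = U + 5.8·(cos 178°, sin 178°) = (38.5, -5.60). Tangency of A1 to MJ means the radius UM is perpendicular to MJ, so MJ runs along (−sin 178°, cos 178°); with |MJ| = 31.5, J = (37.4, -37.1). Then |DJ| = |J − D| = 52.7.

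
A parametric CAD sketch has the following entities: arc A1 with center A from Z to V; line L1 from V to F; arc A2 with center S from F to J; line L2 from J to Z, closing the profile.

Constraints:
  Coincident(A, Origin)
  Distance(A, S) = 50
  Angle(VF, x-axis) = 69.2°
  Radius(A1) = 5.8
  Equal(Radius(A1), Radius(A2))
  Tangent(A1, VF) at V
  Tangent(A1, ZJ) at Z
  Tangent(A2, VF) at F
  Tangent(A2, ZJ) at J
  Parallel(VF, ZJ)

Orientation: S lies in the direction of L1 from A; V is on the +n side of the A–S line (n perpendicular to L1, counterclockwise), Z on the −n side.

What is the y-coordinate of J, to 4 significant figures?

44.68

The slot axis is L1's direction at 69.2°, so u = (cos 69.2°, sin 69.2°) = (0.3551, 0.9348) and n = (−sin 69.2°, cos 69.2°) = (-0.9348, 0.3551). A is at the origin and S lies 50.0 along u from A, so S = 50.0·u = (17.76, 46.74). Tangency of A1 to both parallel lines with radius 5.8 puts V and Z at A ± 5.8·n: V = (-5.422, 2.060), Z = (5.422, -2.060). Equal radii place F and J the same way about S: F = S + 5.8·n = (12.33, 48.80), J = S − 5.8·n = (23.18, 44.68). So J.y = 44.68.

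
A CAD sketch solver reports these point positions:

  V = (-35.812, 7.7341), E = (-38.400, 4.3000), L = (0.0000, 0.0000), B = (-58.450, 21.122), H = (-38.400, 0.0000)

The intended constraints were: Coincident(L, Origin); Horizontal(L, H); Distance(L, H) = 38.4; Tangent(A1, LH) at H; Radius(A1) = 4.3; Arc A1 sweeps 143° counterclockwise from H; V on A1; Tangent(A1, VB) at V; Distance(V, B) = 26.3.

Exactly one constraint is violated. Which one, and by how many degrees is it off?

Tangent(A1, VB) at V — off by 6.40°.

L = (0.00, 0.00) ✓; L.y = 0.00, H.y = 0.00 ✓; |LH| = 38.40 ✓; ∠(EH, HL) = 90.00° ✓; |EH| = 4.300 ✓; bearing(E→V) − bearing(E→H) = 143.0° ✓; |EV| = 4.300 ✓; ∠(EV, VB) = 83.60° ✗; |VB| = 26.30 ✓.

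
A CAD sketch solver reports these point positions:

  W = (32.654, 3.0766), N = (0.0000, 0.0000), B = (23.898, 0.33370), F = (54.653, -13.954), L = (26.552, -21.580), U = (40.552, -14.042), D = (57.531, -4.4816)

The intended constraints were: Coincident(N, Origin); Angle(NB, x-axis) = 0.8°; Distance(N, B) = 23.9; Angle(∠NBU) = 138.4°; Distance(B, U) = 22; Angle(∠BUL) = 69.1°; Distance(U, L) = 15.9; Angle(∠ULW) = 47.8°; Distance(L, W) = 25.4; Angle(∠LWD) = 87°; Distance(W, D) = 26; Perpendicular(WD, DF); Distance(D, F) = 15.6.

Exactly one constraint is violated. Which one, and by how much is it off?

Distance(D, F) = 15.6 — off by 5.70.

N = (0.00, 0.00) ✓; NB at 0.8000° ✓; |NB| = 23.90 ✓; ∠NBU = 138.4° ✓; |BU| = 22.00 ✓; ∠BUL = 69.10° ✓; |UL| = 15.90 ✓; ∠ULW = 47.80° ✓; |LW| = 25.40 ✓; ∠LWD = 87.00° ✓; |WD| = 26.00 ✓; ∠(WD, DF) = 90.00° ✓; |DF| = 9.900 ✗.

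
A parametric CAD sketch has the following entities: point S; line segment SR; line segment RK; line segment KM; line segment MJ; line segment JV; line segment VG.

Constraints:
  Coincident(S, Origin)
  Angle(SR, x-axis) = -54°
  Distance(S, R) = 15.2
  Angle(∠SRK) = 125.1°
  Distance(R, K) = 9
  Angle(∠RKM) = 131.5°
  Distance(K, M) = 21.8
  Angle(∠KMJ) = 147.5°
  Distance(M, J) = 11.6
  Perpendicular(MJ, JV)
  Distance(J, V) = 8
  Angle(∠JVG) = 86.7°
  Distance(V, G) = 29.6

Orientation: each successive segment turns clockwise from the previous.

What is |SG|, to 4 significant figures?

26.49

MJ ⟂ JV, so JV runs at 80.10°; with |JV| = 8.0, V = (-24.16, -19.31). ∠JVG = 86.7° gives VG at -13.20° from the x-axis; with |VG| = 29.6, G = (4.659, -26.07). Then |SG| = |G − S| = 26.49.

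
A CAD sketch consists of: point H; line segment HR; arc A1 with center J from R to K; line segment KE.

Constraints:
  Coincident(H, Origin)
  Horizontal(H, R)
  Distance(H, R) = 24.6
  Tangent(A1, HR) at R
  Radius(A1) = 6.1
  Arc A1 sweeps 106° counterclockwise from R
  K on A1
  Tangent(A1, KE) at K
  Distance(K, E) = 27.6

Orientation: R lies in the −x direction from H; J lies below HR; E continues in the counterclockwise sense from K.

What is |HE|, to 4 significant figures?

41.23

On A1, R sits at bearing 90° from J; a 106° counterclockwise sweep puts K at bearing 196°, so K = J + 6.1·(cos 196°, sin 196°) = (-30.46, -7.781). The tangent condition forces JK to be normal to KE, so KE runs along (−sin 196°, cos 196°); with |KE| = 27.6, E = (-22.86, -34.31). Then |HE| = |E − H| = 41.23.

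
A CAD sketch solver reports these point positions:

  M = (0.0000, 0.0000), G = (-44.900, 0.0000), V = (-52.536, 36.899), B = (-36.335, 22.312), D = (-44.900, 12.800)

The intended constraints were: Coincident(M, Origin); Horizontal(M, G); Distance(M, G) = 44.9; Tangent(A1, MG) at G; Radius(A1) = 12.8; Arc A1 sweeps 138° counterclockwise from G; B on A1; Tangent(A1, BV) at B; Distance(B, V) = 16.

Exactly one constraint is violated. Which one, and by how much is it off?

Distance(B, V) = 16 — off by 5.80.

M = (0.00, 0.00) ✓; M.y = 0.00, G.y = 0.00 ✓; |MG| = 44.90 ✓; ∠(DG, GM) = 90.00° ✓; |DG| = 12.80 ✓; bearing(D→B) − bearing(D→G) = 138.0° ✓; |DB| = 12.80 ✓; ∠(DB, BV) = 90.00° ✓; |BV| = 21.80 ✗.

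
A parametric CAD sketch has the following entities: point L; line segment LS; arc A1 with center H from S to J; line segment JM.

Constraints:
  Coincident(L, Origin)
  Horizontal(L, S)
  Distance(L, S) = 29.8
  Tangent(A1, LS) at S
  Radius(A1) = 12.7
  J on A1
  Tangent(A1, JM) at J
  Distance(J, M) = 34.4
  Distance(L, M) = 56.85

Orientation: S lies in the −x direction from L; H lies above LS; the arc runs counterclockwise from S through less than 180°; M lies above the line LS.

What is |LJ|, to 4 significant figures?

24.27

L is at the origin; L and S share the same y with |LS| = 29.8 and S on the −x side, so S = (-29.80, 0.000). A1 meets LS tangentially, so HS is at right angles to LS, so H = S + (0, 12.7) = (-29.80, 12.70). Since HJ ⟂ JM (tangency), |HM| = √(12.7² + 34.4²) = 36.67 regardless of where J sits on A1. So M lies on both circle(L, 56.85) and circle(H, 36.67); the above-LS intersection is M = (-28.25, 49.34). J is the foot of the tangent from M: J = (-17.71, 16.59).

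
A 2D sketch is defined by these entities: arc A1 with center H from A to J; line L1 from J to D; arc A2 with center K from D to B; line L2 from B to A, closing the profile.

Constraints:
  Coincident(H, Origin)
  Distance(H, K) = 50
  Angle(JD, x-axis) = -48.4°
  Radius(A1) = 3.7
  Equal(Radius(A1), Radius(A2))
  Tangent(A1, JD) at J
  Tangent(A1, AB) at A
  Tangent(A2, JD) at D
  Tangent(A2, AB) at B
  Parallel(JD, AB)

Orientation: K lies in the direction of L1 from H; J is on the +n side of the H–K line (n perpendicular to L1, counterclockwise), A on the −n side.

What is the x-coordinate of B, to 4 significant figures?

30.43

The slot axis is L1's direction at -48.4°, so u = (cos -48.4°, sin -48.4°) = (0.6639, -0.7478) and n = (−sin -48.4°, cos -48.4°) = (0.7478, 0.6639). H is at the origin and K lies 50.0 along u from H, so K = 50.0·u = (33.20, -37.39). Tangency of A1 to both parallel lines with radius 3.7 puts J and A at H ± 3.7·n: J = (2.767, 2.457), A = (-2.767, -2.457). Equal radii place D and B the same way about K: D = K + 3.7·n = (35.96, -34.93), B = K − 3.7·n = (30.43, -39.85). So B.x = 30.43.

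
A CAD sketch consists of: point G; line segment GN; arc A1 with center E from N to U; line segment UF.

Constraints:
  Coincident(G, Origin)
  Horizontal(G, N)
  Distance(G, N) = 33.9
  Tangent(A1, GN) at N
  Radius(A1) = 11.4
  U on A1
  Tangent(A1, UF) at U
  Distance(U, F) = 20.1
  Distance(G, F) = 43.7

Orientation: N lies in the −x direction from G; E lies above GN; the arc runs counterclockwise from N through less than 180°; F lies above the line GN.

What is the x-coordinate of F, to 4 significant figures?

-27.83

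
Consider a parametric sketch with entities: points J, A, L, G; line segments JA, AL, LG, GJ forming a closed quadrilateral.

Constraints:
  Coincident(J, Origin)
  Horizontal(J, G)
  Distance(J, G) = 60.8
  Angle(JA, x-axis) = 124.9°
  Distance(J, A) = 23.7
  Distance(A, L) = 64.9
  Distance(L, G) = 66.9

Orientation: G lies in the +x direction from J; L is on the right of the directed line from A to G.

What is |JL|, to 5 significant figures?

42.469

J is at the origin; JG is horizontal with |JG| = 60.8 and G in +x, so G = (60.8, 0). JA runs at 124.9° with |JA| = 23.7, so A = (-13.560, 19.438). L is determined by |AL| = 64.9 and |LG| = 66.9 together: it lies at the intersection of circle(A, 64.9) and circle(G, 66.9). With |AG| = 76.858, the foot of the radical line on AG is 36.714 from A and the perpendicular offset is √(64.9² − 36.714²) = 53.517. Taking the right-of-AG solution: L = (8.4264, -41.625).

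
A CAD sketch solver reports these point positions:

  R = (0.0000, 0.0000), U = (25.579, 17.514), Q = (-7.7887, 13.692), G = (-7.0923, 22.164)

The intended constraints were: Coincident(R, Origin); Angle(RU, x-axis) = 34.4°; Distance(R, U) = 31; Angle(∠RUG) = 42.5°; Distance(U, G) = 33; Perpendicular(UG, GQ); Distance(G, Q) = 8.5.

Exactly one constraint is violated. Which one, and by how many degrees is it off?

Perpendicular(UG, GQ) — off by 3.40°.

R = (0.00, 0.00) ✓; RU at 34.40° ✓; |RU| = 31.00 ✓; ∠RUG = 42.50° ✓; |UG| = 33.00 ✓; ∠(UG, GQ) = 93.40° ✗; |GQ| = 8.501 ✓.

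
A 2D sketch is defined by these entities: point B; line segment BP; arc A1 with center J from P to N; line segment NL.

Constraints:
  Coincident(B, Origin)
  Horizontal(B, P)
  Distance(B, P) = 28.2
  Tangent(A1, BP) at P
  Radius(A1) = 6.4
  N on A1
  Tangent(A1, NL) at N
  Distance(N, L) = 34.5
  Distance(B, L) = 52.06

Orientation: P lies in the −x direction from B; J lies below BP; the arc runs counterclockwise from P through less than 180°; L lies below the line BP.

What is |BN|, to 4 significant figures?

35.27

Checks: |JN| = 6.400 ✓; ∠(JN, NL) = 90.00° ✓; |NL| = 34.50 ✓; |BL| = 52.06 ✓.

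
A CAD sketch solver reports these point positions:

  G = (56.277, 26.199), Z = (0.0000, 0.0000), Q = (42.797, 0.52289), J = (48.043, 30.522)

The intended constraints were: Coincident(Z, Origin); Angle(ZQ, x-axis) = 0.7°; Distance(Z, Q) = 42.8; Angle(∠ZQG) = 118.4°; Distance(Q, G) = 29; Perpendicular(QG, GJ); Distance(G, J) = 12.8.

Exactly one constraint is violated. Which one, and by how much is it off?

Distance(G, J) = 12.8 — off by 3.50.

Z = (0.00, 0.00) ✓; ZQ at 0.7000° ✓; |ZQ| = 42.80 ✓; ∠ZQG = 118.4° ✓; |QG| = 29.00 ✓; ∠(QG, GJ) = 90.00° ✓; |GJ| = 9.300 ✗.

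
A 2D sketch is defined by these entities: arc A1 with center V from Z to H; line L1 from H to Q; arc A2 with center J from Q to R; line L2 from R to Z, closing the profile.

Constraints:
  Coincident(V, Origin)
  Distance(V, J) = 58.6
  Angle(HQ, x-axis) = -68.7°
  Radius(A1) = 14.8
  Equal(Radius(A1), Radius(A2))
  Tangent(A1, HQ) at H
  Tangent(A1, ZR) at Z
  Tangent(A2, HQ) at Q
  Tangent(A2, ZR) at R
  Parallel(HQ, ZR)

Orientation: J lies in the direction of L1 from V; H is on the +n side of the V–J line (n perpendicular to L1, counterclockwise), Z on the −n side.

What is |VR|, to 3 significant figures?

60.4

The slot axis is L1's direction at -68.7°, so u = (cos -68.7°, sin -68.7°) = (0.363, -0.932) and n = (−sin -68.7°, cos -68.7°) = (0.932, 0.363). V is at the origin and J lies 58.6 along u from V, so J = 58.6·u = (21.3, -54.6). Tangency of A1 to both parallel lines with radius 14.8 puts H and Z at V ± 14.8·n: H = (13.8, 5.38), Z = (-13.8, -5.38). Equal radii place Q and R the same way about J: Q = J + 14.8·n = (35.1, -49.2), R = J − 14.8·n = (7.50, -60.0). Then |VR| = |R − V| = 60.4.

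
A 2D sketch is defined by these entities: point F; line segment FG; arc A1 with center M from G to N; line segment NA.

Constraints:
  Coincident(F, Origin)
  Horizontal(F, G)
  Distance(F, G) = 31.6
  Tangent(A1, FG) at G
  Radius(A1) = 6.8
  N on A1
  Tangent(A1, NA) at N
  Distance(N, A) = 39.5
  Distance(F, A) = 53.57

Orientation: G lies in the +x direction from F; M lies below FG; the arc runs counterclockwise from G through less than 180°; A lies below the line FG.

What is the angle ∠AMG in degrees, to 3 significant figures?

173°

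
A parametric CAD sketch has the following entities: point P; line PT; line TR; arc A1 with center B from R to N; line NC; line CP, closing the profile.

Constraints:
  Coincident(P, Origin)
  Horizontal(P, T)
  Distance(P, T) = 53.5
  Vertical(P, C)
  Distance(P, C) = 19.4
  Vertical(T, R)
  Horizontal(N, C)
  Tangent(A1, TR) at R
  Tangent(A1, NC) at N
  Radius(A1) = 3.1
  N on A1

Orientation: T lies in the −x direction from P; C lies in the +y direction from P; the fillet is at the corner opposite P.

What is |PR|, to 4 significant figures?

55.93

P is at the origin; PT is horizontal with |PT| = 53.5 and T on the −x side, so T = (-53.50, 0.000). PC is vertical with |PC| = 19.4 and C on the +y side, so C = (0.000, 19.40). The virtual corner opposite P is at (-53.50, 19.40). Tangency of A1 to TR means the radius BR is perpendicular to TR and A1 meets NC tangentially, so BN is at right angles to NC, with radius 3.1, so the center B sits 3.1 in from both sides at B = (-50.40, 16.30). That places the tangent points at R = (-53.50, 16.30) on TR and N = (-50.40, 19.40) on NC. Then |PR| = |R − P| = 55.93.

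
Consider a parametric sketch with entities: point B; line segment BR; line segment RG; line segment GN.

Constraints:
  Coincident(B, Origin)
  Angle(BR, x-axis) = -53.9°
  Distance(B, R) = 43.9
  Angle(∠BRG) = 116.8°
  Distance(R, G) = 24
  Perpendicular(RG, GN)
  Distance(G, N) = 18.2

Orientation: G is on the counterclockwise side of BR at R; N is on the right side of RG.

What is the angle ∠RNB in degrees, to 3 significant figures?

15.5°

B is at the origin; BR runs at -53.9° with length 43.9, so R = 43.9·(cos -53.9°, sin -53.9°) = (25.9, -35.5). ∠BRG = 116.8°, so RG runs at -53.9° + (180° − 116.8°) = 9.30° from the x-axis; with |RG| = 24.0, G = R + 24.0·(cos 9.30°, sin 9.30°) = (49.6, -31.6). The perpendicularity gives GN at right angles to RG; with |GN| = 18.2 on the right of RG, N = G + 18.2·(0.162, -0.987) = (52.5, -49.6). Then cos ∠RNB = NR·NB / (|NR||NB|), giving 15.5°.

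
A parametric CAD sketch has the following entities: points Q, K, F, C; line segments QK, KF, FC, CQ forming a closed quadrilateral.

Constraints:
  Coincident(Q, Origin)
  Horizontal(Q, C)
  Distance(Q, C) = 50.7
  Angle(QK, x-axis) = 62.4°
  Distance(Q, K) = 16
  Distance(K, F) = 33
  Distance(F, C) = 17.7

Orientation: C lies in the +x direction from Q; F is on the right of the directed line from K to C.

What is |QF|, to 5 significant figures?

34.332

Q is at the origin; QC is horizontal with |QC| = 50.7 and C in +x, so C = (50.7, 0). QK runs at 62.4° with |QK| = 16.0, so K = (7.4127, 14.179). F is determined by |KF| = 33.0 and |FC| = 17.7 together: it lies at the intersection of circle(K, 33.0) and circle(C, 17.7). With |KC| = 45.550, the foot of the radical line on KC is 31.290 from K and the perpendicular offset is √(33.0² − 31.290²) = 10.485. Taking the right-of-KC solution: F = (33.884, -5.5249).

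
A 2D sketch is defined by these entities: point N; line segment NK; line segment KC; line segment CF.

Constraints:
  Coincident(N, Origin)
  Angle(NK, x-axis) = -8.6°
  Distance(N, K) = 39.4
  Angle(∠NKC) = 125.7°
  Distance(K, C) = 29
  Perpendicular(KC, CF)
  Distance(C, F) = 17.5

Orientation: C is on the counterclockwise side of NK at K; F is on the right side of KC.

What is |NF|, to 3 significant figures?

71.8

∠NKC = 125.7°, so KC runs at -8.6° + (180° − 125.7°) = 45.7° from the x-axis; with |KC| = 29.0, C = K + 29.0·(cos 45.7°, sin 45.7°) = (59.2, 14.9). KC ⟂ CF; with |CF| = 17.5 on the right of KC, F = C + 17.5·(0.716, -0.698) = (71.7, 2.64). Then |NF| = |F − N| = 71.8.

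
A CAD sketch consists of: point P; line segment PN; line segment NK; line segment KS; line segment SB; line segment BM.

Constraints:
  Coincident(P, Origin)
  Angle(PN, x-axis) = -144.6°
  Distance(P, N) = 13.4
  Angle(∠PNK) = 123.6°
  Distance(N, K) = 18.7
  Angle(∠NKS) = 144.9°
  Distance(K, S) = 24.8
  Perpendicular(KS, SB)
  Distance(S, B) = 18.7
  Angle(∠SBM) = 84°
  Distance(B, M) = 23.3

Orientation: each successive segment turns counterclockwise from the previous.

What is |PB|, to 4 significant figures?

40.12

P is at the origin; PN runs at -144.6° with length 13.4, so N = (-10.92, -7.762). ∠PNK = 123.6° gives NK at -88.20° from the x-axis; with |NK| = 18.7, K = (-10.34, -26.45). ∠NKS = 144.9° gives KS at -53.10° from the x-axis; with |KS| = 24.8, S = (4.555, -46.29). KS ⟂ SB, so SB runs at 36.90°; with |SB| = 18.7, B = (19.51, -35.06). Then |PB| = |B − P| = 40.12.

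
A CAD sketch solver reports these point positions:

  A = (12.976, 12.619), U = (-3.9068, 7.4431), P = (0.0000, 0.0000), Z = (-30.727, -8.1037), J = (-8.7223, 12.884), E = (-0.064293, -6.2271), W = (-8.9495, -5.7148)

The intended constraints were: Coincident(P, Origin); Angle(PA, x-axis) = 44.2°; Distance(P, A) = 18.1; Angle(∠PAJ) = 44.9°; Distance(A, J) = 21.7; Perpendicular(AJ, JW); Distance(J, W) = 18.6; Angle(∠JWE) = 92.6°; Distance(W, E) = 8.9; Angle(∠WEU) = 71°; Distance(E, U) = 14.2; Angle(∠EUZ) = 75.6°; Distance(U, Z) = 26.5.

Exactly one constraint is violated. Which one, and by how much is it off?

Distance(U, Z) = 26.5 — off by 4.50.

P = (0.00, 0.00) ✓; PA at 44.20° ✓; |PA| = 18.10 ✓; ∠PAJ = 44.90° ✓; |AJ| = 21.70 ✓; ∠(AJ, JW) = 90.00° ✓; |JW| = 18.60 ✓; ∠JWE = 92.60° ✓; |WE| = 8.900 ✓; ∠WEU = 71.00° ✓; |EU| = 14.20 ✓; ∠EUZ = 75.60° ✓; |UZ| = 31.00 ✗.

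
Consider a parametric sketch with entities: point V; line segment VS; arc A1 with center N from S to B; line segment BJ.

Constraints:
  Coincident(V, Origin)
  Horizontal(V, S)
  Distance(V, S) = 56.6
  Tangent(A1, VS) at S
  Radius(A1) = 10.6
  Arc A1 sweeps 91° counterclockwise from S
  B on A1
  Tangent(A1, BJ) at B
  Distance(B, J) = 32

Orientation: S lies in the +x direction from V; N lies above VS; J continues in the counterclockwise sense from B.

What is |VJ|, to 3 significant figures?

79.2

V is at the origin; VS is horizontal with |VS| = 56.6 and S on the +x side, so S = (56.6, 0.00). Since A1 is tangent to VS there, NS ⟂ VS, so N = S + (0, 10.6) = (56.6, 10.6). On A1, S sits at bearing -90° from N; a 91° counterclockwise sweep puts B at bearing 1°, so B = N + 10.6·(cos 1°, sin 1°) = (67.2, 10.8). Tangency of A1 to BJ means the radius NB is perpendicular to BJ, so BJ runs along (−sin 1°, cos 1°); with |BJ| = 32.0, J = (66.6, 42.8). Then |VJ| = |J − V| = 79.2.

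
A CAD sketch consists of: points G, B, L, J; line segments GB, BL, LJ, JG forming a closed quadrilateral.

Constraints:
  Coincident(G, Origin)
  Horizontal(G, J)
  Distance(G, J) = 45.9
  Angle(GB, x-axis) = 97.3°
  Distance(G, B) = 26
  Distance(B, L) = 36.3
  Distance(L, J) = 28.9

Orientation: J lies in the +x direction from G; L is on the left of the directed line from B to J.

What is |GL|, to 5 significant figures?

41.922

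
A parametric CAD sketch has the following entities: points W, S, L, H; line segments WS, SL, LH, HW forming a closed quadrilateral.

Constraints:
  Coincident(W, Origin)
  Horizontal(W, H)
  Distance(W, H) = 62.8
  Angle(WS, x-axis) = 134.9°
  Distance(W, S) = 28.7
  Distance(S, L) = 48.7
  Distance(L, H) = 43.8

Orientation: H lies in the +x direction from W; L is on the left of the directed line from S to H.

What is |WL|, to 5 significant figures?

38.669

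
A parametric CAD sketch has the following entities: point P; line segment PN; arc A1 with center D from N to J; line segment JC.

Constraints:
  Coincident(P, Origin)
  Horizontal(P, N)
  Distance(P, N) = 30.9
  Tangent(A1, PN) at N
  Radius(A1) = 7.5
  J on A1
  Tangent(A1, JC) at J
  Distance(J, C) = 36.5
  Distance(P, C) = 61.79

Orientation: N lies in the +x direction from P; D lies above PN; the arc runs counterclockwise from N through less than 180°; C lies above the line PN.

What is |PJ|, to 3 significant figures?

38.7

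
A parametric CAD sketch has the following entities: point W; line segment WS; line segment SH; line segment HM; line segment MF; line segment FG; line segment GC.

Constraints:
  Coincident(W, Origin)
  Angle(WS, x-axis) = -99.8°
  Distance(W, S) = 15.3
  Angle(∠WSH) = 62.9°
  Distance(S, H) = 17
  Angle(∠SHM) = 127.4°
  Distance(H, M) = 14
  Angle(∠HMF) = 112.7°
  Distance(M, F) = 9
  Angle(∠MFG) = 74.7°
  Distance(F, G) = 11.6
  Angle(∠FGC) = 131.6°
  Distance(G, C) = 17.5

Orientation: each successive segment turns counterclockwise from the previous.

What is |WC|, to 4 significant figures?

21.55

∠MFG = 74.7° gives FG at -117.5° from the x-axis; with |FG| = 11.6, G = (6.478, -1.048). ∠FGC = 131.6° gives GC at -69.10° from the x-axis; with |GC| = 17.5, C = (12.72, -17.40). Then |WC| = |C − W| = 21.55.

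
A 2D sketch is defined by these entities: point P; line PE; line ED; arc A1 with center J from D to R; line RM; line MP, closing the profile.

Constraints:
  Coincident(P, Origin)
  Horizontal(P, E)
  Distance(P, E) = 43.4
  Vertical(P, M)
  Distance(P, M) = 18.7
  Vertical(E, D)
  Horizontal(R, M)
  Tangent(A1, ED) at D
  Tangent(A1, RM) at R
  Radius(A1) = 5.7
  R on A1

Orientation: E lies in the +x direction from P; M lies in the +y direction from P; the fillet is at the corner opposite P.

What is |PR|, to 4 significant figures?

42.08

P is at the origin; PE is horizontal with |PE| = 43.4 and E on the +x side, so E = (43.40, 0.000). PM is vertical with |PM| = 18.7 and M on the +y side, so M = (0.000, 18.70). The virtual corner opposite P is at (43.40, 18.70). Since A1 is tangent to ED there, JD ⟂ ED and tangency of A1 to RM means the radius JR is perpendicular to RM, with radius 5.7, so the center J sits 5.7 in from both sides at J = (37.70, 13.00). That places the tangent points at D = (43.40, 13.00) on ED and R = (37.70, 18.70) on RM. Then |PR| = |R − P| = 42.08.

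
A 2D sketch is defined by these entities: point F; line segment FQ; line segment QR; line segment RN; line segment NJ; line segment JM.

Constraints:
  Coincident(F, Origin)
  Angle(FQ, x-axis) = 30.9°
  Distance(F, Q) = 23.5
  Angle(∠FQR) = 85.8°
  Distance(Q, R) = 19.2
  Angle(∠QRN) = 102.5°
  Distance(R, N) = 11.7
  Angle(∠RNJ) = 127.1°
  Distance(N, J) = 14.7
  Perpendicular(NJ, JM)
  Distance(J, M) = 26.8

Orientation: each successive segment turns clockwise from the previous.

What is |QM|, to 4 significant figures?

9.739

∠RNJ = 127.1° gives NJ at 166.3° from the x-axis; with |NJ| = 14.7, J = (5.443, -8.998). NJ is perpendicular to JM, so JM runs at 76.30°; with |JM| = 26.8, M = (11.79, 17.04). Then |QM| = |M − Q| = 9.739.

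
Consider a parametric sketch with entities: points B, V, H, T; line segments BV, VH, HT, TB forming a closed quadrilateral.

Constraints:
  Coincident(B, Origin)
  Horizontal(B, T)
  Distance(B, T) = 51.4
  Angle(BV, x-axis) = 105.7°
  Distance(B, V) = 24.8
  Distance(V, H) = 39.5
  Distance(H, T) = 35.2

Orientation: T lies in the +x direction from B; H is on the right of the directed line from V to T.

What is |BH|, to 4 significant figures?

18.70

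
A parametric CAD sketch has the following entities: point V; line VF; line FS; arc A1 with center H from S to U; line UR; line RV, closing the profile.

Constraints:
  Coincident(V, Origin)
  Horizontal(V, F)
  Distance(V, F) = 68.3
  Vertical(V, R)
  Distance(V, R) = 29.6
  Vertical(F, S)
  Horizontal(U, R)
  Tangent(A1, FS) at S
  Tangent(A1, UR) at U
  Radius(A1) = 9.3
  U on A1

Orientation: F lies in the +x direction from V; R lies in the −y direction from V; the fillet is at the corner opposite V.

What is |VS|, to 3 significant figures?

71.3

V is at the origin; V and F share the same y with |VF| = 68.3 and F on the +x side, so F = (68.3, 0.00). V and R share the same x with |VR| = 29.6 and R on the −y side, so R = (0.00, -29.6). The virtual corner opposite V is at (68.3, -29.6). The tangent condition forces HS to be normal to FS and tangency of A1 to UR means the radius HU is perpendicular to UR, with radius 9.3, so the center H sits 9.3 in from both sides at H = (59.0, -20.3). That places the tangent points at S = (68.3, -20.3) on FS and U = (59.0, -29.6) on UR. Then |VS| = |S − V| = 71.3.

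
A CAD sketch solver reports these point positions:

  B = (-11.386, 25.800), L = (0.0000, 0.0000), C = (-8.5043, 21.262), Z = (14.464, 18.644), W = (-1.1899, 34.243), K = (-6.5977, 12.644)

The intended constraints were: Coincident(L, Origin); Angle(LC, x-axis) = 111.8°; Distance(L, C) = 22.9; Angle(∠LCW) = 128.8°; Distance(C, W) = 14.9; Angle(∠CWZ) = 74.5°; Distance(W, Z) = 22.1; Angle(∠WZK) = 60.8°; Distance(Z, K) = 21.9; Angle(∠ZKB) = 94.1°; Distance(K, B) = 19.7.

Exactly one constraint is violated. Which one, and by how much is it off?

Distance(K, B) = 19.7 — off by 5.70.

L = (0.00, 0.00) ✓; LC at 111.8° ✓; |LC| = 22.90 ✓; ∠LCW = 128.8° ✓; |CW| = 14.90 ✓; ∠CWZ = 74.50° ✓; |WZ| = 22.10 ✓; ∠WZK = 60.80° ✓; |ZK| = 21.90 ✓; ∠ZKB = 94.10° ✓; |KB| = 14.00 ✗.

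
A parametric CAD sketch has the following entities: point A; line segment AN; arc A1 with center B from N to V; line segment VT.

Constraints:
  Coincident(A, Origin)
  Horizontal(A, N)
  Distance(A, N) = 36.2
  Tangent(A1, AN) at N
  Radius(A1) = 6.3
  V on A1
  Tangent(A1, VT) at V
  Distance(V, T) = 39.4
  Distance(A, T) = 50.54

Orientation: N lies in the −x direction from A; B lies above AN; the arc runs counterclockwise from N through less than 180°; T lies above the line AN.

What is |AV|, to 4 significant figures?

30.45

Checks: ∠(BN, NA) = 90.00° ✓; |BV| = 6.300 ✓; ∠(BV, VT) = 90.00° ✓; |VT| = 39.40 ✓; |AT| = 50.54 ✓.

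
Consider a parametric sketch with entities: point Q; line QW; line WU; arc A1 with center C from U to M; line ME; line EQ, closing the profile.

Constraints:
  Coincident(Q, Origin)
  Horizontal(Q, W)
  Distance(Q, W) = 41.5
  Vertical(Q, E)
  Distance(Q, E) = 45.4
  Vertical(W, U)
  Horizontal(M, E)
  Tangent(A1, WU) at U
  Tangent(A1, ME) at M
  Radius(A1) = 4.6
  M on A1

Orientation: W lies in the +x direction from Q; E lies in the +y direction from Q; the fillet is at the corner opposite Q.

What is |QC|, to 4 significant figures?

55.01

Q is at the origin; QW is horizontal with |QW| = 41.5 and W on the +x side, so W = (41.50, 0.000). QE is vertical with |QE| = 45.4 and E on the +y side, so E = (0.000, 45.40). The virtual corner opposite Q is at (41.50, 45.40). Since A1 is tangent to WU there, CU ⟂ WU and A1 meets ME tangentially, so CM is at right angles to ME, with radius 4.6, so the center C sits 4.6 in from both sides at C = (36.90, 40.80). Then |QC| = |C − Q| = 55.01.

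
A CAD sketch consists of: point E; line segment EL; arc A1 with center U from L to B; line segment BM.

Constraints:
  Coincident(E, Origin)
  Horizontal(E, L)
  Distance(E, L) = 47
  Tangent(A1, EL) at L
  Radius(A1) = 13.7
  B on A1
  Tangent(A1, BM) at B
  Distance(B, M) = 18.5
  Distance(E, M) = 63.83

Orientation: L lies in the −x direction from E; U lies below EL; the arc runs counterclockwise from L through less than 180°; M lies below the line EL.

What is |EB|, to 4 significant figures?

62.60

Checks: |UB| = 13.70 ✓; ∠(UB, BM) = 90.00° ✓; |BM| = 18.50 ✓; |EM| = 63.83 ✓.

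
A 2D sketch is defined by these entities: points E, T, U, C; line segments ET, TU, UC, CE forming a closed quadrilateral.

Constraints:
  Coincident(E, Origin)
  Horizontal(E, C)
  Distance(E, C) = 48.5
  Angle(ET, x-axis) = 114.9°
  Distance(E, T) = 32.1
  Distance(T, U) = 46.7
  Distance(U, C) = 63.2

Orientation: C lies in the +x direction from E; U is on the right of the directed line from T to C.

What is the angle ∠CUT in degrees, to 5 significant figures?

75.465°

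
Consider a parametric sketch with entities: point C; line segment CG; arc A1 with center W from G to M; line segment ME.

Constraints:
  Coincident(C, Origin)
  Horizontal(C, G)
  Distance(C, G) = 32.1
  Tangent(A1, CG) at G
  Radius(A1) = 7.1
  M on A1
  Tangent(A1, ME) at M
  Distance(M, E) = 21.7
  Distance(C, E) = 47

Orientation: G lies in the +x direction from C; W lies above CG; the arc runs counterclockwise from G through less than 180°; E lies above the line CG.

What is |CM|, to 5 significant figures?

39.947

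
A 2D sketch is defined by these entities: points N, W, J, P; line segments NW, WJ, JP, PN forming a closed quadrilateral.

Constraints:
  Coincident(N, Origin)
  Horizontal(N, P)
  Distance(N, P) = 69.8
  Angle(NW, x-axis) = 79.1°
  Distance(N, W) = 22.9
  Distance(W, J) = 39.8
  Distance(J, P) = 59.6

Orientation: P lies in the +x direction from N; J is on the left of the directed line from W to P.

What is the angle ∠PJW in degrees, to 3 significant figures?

85.8°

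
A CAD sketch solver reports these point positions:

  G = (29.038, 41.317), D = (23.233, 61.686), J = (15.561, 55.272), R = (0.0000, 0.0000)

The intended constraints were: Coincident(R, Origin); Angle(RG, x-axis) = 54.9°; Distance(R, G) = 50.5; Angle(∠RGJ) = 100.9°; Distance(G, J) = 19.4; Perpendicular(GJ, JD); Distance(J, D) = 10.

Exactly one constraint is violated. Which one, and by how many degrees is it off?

Perpendicular(GJ, JD) — off by 4.11°.

R = (0.00, 0.00) ✓; RG at 54.90° ✓; |RG| = 50.50 ✓; ∠RGJ = 100.9° ✓; |GJ| = 19.40 ✓; ∠(GJ, JD) = 94.11° ✗; |JD| = 10.00 ✓.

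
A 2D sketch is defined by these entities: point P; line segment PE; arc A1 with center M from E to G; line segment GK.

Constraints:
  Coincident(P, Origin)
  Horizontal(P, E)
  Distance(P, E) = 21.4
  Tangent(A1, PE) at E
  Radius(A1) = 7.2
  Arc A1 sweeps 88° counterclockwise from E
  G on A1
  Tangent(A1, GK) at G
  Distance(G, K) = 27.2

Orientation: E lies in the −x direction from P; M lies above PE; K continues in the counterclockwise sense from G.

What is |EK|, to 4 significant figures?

35.09

P is at the origin; P and E share the same y with |PE| = 21.4 and E on the −x side, so E = (-21.40, 0.000). Tangency of A1 to PE means the radius ME is perpendicular to PE, so M = E + (0, 7.2) = (-21.40, 7.200). On A1, E sits at bearing -90° from M; an 88° counterclockwise sweep puts G at bearing -2°, so G = M + 7.2·(cos -2°, sin -2°) = (-14.20, 6.949). The tangent condition forces MG to be normal to GK, so GK runs along (−sin -2°, cos -2°); with |GK| = 27.2, K = (-13.26, 34.13). Then |EK| = |K − E| = 35.09.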